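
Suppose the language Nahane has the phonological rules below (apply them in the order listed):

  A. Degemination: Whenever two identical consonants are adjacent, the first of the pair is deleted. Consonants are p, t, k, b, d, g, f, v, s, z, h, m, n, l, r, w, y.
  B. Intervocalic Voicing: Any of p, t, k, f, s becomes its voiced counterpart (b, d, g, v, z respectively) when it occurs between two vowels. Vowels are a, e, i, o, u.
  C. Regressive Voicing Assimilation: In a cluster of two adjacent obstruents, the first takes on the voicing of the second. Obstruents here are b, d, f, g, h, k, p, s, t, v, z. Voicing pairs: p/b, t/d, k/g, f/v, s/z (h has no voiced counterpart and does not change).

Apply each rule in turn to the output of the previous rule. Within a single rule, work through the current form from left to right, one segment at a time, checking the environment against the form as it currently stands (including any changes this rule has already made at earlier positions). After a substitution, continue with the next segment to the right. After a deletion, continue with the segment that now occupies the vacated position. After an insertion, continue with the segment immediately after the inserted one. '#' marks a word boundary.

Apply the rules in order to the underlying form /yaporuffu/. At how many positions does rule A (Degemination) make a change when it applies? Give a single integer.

1

A Degemination: [yaporuffu] → [yaporufu]
B Intervocalic Voicing: [yaporufu] → [yaboruvu]
C Regressive Voicing Assimilation: no change — [yaboruvu]
Rule A changed 1 position(s).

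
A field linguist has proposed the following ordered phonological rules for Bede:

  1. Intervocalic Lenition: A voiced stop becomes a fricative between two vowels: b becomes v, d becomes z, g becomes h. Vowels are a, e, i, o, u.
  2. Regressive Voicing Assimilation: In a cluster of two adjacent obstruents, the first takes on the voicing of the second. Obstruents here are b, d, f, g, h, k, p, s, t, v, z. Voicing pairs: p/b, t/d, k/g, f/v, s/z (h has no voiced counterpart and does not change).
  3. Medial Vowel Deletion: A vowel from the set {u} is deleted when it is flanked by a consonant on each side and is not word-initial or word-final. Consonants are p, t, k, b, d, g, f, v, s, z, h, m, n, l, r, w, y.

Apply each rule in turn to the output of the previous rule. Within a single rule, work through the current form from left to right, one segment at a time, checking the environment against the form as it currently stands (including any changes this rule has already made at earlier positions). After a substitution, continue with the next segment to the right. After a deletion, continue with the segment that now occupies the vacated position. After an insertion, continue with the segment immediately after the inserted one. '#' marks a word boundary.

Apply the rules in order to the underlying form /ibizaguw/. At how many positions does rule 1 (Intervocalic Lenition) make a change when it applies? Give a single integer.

1 Intervocalic Lenition: [ibizaguw] → [ivizahuw]
2 Regressive Voicing Assimilation: no change — [ivizahuw]
3 Medial Vowel Deletion: [ivizahuw] → [ivizahw]
Rule 1 changed 2 position(s).

2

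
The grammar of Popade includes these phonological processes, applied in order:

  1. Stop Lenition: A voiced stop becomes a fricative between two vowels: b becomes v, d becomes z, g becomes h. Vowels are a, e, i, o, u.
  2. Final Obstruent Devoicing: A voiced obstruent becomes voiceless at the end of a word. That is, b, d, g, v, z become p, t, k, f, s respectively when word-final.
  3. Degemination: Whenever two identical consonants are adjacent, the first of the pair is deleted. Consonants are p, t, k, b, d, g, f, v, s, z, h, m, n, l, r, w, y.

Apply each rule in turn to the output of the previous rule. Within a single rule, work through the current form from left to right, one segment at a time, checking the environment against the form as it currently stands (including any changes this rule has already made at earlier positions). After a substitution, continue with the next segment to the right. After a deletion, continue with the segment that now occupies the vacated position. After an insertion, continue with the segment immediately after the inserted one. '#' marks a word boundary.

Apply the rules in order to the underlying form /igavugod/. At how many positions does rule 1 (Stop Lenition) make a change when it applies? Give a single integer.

2

1 Stop Lenition: [igavugod] → [ihavuhod]
2 Final Obstruent Devoicing: [ihavuhod] → [ihavuhot]
3 Degemination: no change — [ihavuhot]
Rule 1 changed 2 position(s).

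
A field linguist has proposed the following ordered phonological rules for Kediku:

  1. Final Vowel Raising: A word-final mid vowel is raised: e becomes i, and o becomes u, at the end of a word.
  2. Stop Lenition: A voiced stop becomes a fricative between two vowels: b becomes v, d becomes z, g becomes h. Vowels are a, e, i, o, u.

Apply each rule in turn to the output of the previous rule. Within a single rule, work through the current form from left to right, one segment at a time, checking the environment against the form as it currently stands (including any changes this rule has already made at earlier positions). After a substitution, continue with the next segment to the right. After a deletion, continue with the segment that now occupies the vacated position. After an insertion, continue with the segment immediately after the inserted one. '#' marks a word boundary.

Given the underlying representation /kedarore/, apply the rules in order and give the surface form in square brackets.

1 Final Vowel Raising: [kedarore] → [kedarori]
2 Stop Lenition: [kedarori] → [kezarori]

[kezarori]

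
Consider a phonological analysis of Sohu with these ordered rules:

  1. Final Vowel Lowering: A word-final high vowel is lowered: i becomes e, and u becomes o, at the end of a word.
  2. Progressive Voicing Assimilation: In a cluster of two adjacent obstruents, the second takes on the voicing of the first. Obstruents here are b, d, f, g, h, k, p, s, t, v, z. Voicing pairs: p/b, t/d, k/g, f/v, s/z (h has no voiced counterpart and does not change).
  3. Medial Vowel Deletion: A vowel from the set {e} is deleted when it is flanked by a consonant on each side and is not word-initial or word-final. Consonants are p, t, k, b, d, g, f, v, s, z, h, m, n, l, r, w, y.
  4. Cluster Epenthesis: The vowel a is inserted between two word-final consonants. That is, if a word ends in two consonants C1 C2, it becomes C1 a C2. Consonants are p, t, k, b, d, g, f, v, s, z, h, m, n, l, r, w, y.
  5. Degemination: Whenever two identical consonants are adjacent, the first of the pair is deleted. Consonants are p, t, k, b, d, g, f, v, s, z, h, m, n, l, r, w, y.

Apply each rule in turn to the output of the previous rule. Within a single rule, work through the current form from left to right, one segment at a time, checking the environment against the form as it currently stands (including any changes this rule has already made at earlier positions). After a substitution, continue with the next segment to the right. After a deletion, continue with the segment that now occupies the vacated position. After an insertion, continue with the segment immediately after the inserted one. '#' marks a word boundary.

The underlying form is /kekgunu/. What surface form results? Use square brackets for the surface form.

1 Final Vowel Lowering: [kekgunu] → [kekguno]
2 Progressive Voicing Assimilation: [kekguno] → [kekkuno]
3 Medial Vowel Deletion: [kekkuno] → [kkkuno]
4 Cluster Epenthesis: no change — [kkkuno]
5 Degemination: [kkkuno] → [kuno]

[kuno]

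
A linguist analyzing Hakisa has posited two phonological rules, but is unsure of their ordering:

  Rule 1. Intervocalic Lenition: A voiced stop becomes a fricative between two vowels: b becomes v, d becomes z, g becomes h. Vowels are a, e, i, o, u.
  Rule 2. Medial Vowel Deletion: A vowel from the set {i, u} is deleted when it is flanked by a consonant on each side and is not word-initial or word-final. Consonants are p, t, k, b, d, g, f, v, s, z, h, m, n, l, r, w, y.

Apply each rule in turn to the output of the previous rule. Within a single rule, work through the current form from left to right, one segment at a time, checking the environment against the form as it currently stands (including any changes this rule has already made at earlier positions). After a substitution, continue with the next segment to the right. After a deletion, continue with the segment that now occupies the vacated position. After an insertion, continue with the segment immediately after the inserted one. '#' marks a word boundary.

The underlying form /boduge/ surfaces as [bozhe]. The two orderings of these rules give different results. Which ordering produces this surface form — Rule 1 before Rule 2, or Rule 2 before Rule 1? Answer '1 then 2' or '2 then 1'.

Order 1 then 2:
  1 Intervocalic Lenition: [boduge] → [bozuhe]
  2 Medial Vowel Deletion: [bozuhe] → [bozhe]
  result: [bozhe]
Order 2 then 1:
  2 Medial Vowel Deletion: [boduge] → [bodge]
  1 Intervocalic Lenition: no change — [bodge]
  result: [bodge]

1 then 2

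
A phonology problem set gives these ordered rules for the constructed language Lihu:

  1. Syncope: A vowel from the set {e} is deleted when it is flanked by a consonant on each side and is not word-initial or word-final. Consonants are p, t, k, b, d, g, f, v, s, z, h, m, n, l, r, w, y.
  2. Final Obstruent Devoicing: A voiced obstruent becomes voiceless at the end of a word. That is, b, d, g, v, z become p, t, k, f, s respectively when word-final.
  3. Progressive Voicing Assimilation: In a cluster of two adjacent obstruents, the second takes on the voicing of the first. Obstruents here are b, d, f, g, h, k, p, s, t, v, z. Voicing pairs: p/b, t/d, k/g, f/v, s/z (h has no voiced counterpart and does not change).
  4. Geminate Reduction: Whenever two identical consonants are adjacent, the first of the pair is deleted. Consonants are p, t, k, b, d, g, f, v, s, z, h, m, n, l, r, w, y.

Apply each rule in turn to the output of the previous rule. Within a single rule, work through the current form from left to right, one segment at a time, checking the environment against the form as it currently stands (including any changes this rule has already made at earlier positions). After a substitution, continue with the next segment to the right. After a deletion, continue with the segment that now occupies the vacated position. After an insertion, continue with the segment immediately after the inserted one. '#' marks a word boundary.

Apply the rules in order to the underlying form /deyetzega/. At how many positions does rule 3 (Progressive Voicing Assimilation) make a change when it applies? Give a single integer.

2

1 Syncope: [deyetzega] → [dytzga]
2 Final Obstruent Devoicing: no change — [dytzga]
3 Progressive Voicing Assimilation: [dytzga] → [dytska]
4 Geminate Reduction: no change — [dytska]
Rule 3 changed 2 position(s).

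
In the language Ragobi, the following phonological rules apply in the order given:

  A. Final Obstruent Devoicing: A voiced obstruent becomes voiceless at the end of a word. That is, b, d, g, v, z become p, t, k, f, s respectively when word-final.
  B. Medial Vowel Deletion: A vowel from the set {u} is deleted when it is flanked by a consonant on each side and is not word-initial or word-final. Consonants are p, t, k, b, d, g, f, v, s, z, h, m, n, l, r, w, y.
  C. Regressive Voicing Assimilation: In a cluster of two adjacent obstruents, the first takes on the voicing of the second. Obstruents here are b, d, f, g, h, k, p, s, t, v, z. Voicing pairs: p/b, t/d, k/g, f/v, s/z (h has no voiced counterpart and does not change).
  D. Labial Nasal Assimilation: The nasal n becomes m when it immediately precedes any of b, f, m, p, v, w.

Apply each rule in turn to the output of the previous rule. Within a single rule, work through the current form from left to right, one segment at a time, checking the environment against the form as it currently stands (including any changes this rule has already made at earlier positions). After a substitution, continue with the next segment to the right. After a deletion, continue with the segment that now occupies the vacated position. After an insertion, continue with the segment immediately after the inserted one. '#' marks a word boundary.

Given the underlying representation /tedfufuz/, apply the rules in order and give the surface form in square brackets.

A Final Obstruent Devoicing: [tedfufuz] → [tedfufus]
B Medial Vowel Deletion: [tedfufus] → [tedffs]
C Regressive Voicing Assimilation: [tedffs] → [tetffs]
D Labial Nasal Assimilation: no change — [tetffs]

[tetffs]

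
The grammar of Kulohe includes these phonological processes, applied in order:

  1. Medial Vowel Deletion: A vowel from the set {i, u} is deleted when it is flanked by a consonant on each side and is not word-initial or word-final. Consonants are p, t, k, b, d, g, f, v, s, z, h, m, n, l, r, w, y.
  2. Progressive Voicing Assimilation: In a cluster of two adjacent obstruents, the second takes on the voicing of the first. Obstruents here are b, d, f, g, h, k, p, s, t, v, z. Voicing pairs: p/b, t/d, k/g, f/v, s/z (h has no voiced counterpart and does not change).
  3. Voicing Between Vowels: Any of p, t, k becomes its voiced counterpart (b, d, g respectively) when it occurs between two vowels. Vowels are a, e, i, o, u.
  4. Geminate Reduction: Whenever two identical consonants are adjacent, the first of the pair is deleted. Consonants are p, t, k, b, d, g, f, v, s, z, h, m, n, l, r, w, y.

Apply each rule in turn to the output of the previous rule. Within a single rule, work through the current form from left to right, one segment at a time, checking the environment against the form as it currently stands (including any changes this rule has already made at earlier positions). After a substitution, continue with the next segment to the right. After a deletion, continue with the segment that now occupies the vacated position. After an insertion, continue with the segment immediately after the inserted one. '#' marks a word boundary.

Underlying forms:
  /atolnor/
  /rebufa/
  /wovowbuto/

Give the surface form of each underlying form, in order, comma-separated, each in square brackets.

/atolnor/:
  1 Medial Vowel Deletion: no change — [atolnor]
  2 Progressive Voicing Assimilation: no change — [atolnor]
  3 Voicing Between Vowels: [atolnor] → [adolnor]
  4 Geminate Reduction: no change — [adolnor]
/rebufa/:
  1 Medial Vowel Deletion: [rebufa] → [rebfa]
  2 Progressive Voicing Assimilation: [rebfa] → [rebva]
  3 Voicing Between Vowels: no change — [rebva]
  4 Geminate Reduction: no change — [rebva]
/wovowbuto/:
  1 Medial Vowel Deletion: [wovowbuto] → [wovowbto]
  2 Progressive Voicing Assimilation: [wovowbto] → [wovowbdo]
  3 Voicing Between Vowels: no change — [wovowbdo]
  4 Geminate Reduction: no change — [wovowbdo]

[adolnor], [rebva], [wovowbdo]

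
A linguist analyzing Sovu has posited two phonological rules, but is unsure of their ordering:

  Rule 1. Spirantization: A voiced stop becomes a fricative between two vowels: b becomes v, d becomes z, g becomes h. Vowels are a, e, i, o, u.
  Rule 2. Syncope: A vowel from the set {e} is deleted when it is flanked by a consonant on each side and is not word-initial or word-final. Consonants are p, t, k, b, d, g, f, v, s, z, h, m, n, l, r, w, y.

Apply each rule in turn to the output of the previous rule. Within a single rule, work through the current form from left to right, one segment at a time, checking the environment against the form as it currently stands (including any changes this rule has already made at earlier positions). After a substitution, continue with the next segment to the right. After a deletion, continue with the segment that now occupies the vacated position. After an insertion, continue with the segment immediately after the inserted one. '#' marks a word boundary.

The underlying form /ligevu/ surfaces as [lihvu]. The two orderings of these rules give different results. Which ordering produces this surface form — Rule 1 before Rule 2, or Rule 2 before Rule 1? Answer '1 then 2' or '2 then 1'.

1 then 2

Order 1 then 2:
  1 Spirantization: [ligevu] → [lihevu]
  2 Syncope: [lihevu] → [lihvu]
  result: [lihvu]
Order 2 then 1:
  2 Syncope: [ligevu] → [ligvu]
  1 Spirantization: no change — [ligvu]
  result: [ligvu]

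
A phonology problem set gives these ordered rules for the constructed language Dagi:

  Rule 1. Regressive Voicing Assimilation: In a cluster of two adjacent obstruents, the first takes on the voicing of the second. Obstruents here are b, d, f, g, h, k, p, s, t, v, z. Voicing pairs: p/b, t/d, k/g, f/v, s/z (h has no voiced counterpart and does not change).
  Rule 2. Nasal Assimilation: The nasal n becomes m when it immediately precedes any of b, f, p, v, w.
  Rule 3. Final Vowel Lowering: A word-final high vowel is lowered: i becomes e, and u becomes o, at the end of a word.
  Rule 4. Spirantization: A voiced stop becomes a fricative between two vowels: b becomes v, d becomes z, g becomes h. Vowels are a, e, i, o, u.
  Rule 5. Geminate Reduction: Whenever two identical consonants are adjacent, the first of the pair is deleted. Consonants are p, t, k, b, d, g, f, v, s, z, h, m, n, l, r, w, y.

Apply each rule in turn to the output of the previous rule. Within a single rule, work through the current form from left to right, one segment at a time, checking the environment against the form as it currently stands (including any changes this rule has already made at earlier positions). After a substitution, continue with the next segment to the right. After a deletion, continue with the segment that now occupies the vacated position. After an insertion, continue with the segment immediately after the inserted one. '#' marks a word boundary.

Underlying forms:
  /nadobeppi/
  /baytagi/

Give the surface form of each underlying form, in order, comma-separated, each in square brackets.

/nadobeppi/:
  Rule 1 Regressive Voicing Assimilation: no change — [nadobeppi]
  Rule 2 Nasal Assimilation: no change — [nadobeppi]
  Rule 3 Final Vowel Lowering: [nadobeppi] → [nadobeppe]
  Rule 4 Spirantization: [nadobeppe] → [nazoveppe]
  Rule 5 Geminate Reduction: [nazoveppe] → [nazovepe]
/baytagi/:
  Rule 1 Regressive Voicing Assimilation: no change — [baytagi]
  Rule 2 Nasal Assimilation: no change — [baytagi]
  Rule 3 Final Vowel Lowering: [baytagi] → [baytage]
  Rule 4 Spirantization: [baytage] → [baytahe]
  Rule 5 Geminate Reduction: no change — [baytahe]

[nazovepe], [baytahe]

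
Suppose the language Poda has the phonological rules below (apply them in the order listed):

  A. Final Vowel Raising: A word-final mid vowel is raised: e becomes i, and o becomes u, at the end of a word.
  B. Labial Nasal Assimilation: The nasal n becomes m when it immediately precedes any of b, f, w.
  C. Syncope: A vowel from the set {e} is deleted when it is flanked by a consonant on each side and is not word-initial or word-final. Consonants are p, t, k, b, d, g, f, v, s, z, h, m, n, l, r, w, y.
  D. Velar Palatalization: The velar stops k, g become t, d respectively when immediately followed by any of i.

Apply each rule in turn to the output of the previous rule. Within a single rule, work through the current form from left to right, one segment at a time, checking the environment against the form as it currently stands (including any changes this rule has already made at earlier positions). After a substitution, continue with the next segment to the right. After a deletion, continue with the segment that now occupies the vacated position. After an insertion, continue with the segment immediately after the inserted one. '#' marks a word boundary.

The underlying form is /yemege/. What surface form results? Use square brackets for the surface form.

[ymdi]

A Final Vowel Raising: [yemege] → [yemegi]
B Labial Nasal Assimilation: no change — [yemegi]
C Syncope: [yemegi] → [ymgi]
D Velar Palatalization: [ymgi] → [ymdi]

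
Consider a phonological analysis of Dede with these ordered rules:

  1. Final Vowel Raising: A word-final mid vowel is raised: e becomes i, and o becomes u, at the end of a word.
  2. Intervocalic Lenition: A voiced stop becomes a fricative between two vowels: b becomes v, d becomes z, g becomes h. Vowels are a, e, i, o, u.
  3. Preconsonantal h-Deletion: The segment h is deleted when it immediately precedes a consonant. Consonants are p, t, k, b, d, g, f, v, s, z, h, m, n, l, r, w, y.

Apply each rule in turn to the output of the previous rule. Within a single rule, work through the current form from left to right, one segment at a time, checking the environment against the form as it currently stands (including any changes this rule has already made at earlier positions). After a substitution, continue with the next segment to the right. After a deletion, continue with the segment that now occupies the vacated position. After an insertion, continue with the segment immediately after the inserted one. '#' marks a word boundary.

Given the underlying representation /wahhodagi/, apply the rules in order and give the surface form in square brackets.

1 Final Vowel Raising: no change — [wahhodagi]
2 Intervocalic Lenition: [wahhodagi] → [wahhozahi]
3 Preconsonantal h-Deletion: [wahhozahi] → [wahozahi]

[wahozahi]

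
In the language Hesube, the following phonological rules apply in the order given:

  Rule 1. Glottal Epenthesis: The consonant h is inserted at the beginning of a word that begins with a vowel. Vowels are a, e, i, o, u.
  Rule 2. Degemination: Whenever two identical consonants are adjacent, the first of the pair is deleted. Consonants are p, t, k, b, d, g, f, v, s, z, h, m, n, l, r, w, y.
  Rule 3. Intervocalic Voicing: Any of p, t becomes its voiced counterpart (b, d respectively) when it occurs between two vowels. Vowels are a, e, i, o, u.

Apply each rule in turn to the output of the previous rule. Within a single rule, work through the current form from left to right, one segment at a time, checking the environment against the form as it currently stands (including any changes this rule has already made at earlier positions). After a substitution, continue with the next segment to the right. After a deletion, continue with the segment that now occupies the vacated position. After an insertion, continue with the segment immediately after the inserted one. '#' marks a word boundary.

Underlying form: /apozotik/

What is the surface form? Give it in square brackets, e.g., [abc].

[habozodik]

Rule 1 Glottal Epenthesis: [apozotik] → [hapozotik]
Rule 2 Degemination: no change — [hapozotik]
Rule 3 Intervocalic Voicing: [hapozotik] → [habozodik]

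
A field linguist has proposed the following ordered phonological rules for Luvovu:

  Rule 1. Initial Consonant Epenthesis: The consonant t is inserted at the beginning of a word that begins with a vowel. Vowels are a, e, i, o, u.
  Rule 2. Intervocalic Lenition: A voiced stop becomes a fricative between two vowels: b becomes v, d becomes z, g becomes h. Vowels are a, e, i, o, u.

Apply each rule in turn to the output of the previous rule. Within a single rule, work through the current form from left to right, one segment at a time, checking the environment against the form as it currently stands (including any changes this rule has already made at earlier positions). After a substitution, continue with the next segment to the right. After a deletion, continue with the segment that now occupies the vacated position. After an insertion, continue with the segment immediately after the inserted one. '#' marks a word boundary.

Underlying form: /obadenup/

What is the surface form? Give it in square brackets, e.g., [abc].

[tovazenup]

Rule 1 Initial Consonant Epenthesis: [obadenup] → [tobadenup]
Rule 2 Intervocalic Lenition: [tobadenup] → [tovazenup]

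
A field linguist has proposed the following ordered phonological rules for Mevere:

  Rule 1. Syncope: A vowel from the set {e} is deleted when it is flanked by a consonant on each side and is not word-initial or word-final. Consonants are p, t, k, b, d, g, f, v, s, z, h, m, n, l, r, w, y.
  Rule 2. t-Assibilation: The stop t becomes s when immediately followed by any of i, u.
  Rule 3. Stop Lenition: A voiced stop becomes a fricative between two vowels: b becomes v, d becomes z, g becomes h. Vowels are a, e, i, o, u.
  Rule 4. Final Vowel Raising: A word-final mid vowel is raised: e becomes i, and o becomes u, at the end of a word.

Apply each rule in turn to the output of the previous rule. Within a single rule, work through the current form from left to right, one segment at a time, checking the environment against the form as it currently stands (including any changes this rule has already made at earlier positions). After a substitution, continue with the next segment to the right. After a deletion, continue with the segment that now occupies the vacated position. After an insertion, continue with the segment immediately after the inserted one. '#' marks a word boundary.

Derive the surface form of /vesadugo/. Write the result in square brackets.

Rule 1 Syncope: [vesadugo] → [vsadugo]
Rule 2 t-Assibilation: no change — [vsadugo]
Rule 3 Stop Lenition: [vsadugo] → [vsazuho]
Rule 4 Final Vowel Raising: [vsazuho] → [vsazuhu]

[vsazuhu]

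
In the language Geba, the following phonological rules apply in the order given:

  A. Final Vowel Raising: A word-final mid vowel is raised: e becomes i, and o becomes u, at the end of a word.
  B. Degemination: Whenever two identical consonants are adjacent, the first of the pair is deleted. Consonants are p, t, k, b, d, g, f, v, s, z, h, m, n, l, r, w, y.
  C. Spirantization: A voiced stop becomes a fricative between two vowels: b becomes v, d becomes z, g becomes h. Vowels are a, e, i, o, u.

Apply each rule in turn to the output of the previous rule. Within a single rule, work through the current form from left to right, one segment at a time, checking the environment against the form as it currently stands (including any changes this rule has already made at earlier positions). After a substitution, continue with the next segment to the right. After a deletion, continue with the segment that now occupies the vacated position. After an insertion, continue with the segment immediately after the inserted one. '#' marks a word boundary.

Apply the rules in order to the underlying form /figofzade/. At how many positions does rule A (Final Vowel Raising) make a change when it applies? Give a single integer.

1

A Final Vowel Raising: [figofzade] → [figofzadi]
B Degemination: no change — [figofzadi]
C Spirantization: [figofzadi] → [fihofzazi]
Rule A changed 1 position(s).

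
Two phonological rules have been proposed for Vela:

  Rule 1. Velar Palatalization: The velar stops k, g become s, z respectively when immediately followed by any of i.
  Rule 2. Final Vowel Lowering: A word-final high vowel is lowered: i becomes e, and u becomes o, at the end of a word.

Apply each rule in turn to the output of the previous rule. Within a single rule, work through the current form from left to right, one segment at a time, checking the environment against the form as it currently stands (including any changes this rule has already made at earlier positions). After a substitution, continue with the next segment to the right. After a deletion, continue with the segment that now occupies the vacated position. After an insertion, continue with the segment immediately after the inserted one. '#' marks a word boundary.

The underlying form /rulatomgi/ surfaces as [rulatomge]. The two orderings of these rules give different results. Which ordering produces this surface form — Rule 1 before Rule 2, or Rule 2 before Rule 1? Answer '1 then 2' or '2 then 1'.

Order 1 then 2:
  1 Velar Palatalization: [rulatomgi] → [rulatomzi]
  2 Final Vowel Lowering: [rulatomzi] → [rulatomze]
  result: [rulatomze]
Order 2 then 1:
  2 Final Vowel Lowering: [rulatomgi] → [rulatomge]
  1 Velar Palatalization: no change — [rulatomge]
  result: [rulatomge]

2 then 1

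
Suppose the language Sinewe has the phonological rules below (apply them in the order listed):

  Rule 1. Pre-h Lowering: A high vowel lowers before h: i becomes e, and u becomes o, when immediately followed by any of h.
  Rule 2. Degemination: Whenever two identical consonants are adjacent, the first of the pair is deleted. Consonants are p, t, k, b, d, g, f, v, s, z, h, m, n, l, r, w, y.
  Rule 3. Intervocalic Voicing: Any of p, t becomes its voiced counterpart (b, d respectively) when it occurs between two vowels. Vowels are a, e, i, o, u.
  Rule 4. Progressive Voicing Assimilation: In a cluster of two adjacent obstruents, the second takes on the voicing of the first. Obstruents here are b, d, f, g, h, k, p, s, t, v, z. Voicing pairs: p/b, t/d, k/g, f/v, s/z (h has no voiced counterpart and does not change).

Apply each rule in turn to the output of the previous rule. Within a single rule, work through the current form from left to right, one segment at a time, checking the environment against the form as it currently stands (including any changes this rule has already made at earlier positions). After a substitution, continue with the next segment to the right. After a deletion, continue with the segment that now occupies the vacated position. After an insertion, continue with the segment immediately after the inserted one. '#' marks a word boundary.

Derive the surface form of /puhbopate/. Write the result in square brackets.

[pohpobade]

Rule 1 Pre-h Lowering: [puhbopate] → [pohbopate]
Rule 2 Degemination: no change — [pohbopate]
Rule 3 Intervocalic Voicing: [pohbopate] → [pohbobade]
Rule 4 Progressive Voicing Assimilation: [pohbobade] → [pohpobade]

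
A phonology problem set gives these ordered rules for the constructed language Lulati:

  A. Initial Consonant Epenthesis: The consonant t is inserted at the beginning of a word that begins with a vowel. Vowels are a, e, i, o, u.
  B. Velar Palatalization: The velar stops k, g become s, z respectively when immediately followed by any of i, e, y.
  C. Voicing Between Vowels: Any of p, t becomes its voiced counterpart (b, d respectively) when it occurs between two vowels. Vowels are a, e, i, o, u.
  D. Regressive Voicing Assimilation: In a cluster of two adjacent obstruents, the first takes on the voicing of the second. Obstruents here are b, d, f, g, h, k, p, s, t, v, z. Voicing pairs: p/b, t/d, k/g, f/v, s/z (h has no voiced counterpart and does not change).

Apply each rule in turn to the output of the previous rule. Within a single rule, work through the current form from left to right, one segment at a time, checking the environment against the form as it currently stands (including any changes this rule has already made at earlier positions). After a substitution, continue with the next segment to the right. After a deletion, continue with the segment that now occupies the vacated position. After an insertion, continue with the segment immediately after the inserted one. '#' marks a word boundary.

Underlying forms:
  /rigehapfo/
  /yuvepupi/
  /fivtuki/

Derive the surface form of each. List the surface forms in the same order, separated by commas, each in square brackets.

/rigehapfo/:
  A Initial Consonant Epenthesis: no change — [rigehapfo]
  B Velar Palatalization: [rigehapfo] → [rizehapfo]
  C Voicing Between Vowels: no change — [rizehapfo]
  D Regressive Voicing Assimilation: no change — [rizehapfo]
/yuvepupi/:
  A Initial Consonant Epenthesis: no change — [yuvepupi]
  B Velar Palatalization: no change — [yuvepupi]
  C Voicing Between Vowels: [yuvepupi] → [yuvebubi]
  D Regressive Voicing Assimilation: no change — [yuvebubi]
/fivtuki/:
  A Initial Consonant Epenthesis: no change — [fivtuki]
  B Velar Palatalization: [fivtuki] → [fivtusi]
  C Voicing Between Vowels: no change — [fivtusi]
  D Regressive Voicing Assimilation: [fivtusi] → [fiftusi]

[rizehapfo], [yuvebubi], [fiftusi]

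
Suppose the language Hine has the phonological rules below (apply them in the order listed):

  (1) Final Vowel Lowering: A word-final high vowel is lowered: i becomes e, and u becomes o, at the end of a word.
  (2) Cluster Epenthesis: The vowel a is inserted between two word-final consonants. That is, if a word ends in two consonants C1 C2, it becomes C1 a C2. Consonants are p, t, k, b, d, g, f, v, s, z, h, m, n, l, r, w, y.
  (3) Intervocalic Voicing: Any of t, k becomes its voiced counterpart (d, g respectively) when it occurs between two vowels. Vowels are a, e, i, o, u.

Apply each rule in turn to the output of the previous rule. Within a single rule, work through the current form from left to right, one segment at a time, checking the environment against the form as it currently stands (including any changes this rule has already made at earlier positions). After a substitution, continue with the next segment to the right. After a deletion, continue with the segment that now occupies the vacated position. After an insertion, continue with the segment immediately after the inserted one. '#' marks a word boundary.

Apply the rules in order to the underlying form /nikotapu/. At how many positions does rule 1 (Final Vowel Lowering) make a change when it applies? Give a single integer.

1

(1) Final Vowel Lowering: [nikotapu] → [nikotapo]
(2) Cluster Epenthesis: no change — [nikotapo]
(3) Intervocalic Voicing: [nikotapo] → [nigodapo]
Rule 1 changed 1 position(s).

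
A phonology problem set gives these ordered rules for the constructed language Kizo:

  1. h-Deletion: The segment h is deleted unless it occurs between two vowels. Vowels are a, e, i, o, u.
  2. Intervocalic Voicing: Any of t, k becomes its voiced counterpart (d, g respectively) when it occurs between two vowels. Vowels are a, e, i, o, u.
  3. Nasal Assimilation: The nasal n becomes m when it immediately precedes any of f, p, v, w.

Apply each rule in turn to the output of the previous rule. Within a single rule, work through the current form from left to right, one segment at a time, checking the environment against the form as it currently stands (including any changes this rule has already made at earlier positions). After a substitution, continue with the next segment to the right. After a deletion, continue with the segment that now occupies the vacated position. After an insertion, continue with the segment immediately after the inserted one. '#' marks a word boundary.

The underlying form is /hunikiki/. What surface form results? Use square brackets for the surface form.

[unigigi]

1 h-Deletion: [hunikiki] → [unikiki]
2 Intervocalic Voicing: [unikiki] → [unigigi]
3 Nasal Assimilation: no change — [unigigi]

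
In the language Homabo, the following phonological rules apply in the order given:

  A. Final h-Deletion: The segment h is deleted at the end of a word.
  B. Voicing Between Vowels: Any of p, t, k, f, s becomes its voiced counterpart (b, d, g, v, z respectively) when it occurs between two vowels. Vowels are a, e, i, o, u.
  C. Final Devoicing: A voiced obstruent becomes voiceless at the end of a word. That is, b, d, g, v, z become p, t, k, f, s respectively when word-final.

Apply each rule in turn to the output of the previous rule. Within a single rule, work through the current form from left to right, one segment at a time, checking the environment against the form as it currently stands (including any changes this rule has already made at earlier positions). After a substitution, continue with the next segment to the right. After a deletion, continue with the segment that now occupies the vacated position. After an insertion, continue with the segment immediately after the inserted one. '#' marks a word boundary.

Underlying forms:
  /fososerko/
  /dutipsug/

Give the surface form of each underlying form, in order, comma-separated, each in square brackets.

[fozozerko], [dudipsuk]

/fososerko/:
  A Final h-Deletion: no change — [fososerko]
  B Voicing Between Vowels: [fososerko] → [fozozerko]
  C Final Devoicing: no change — [fozozerko]
/dutipsug/:
  A Final h-Deletion: no change — [dutipsug]
  B Voicing Between Vowels: [dutipsug] → [dudipsug]
  C Final Devoicing: [dudipsug] → [dudipsuk]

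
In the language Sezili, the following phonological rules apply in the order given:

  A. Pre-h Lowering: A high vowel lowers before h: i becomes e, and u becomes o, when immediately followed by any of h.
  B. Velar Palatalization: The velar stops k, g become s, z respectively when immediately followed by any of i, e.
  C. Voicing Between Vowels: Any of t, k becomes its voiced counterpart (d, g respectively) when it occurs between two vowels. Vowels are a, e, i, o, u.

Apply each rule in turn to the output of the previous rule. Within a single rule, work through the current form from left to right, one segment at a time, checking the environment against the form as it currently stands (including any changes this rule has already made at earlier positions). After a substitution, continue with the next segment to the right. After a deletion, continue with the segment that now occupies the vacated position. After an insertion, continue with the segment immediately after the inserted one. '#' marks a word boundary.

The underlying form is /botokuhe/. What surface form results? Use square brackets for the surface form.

A Pre-h Lowering: [botokuhe] → [botokohe]
B Velar Palatalization: no change — [botokohe]
C Voicing Between Vowels: [botokohe] → [bodogohe]

[bodogohe]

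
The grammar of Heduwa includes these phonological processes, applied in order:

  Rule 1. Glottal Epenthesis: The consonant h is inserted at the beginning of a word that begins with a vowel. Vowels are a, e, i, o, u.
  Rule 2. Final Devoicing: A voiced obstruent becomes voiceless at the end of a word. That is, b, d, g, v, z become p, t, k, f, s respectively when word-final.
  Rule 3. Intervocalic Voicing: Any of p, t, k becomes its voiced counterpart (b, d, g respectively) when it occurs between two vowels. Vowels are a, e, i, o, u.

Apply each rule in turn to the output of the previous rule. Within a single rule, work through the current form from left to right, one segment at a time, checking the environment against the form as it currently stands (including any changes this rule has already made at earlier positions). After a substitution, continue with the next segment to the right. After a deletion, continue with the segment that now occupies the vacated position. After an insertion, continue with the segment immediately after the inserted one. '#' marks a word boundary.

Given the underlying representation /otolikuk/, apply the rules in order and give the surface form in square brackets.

Rule 1 Glottal Epenthesis: [otolikuk] → [hotolikuk]
Rule 2 Final Devoicing: no change — [hotolikuk]
Rule 3 Intervocalic Voicing: [hotolikuk] → [hodoliguk]

[hodoliguk]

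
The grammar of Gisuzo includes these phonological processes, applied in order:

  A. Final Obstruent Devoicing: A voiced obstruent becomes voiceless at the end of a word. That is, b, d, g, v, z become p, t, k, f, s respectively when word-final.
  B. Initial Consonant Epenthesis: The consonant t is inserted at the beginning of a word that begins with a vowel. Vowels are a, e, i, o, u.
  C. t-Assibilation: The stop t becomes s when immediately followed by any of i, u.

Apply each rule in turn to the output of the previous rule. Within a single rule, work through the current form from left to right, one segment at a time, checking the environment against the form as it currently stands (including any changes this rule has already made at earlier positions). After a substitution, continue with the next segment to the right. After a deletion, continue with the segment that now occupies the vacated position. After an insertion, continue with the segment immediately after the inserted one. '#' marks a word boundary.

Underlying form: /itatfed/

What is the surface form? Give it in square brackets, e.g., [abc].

A Final Obstruent Devoicing: [itatfed] → [itatfet]
B Initial Consonant Epenthesis: [itatfet] → [titatfet]
C t-Assibilation: [titatfet] → [sitatfet]

[sitatfet]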